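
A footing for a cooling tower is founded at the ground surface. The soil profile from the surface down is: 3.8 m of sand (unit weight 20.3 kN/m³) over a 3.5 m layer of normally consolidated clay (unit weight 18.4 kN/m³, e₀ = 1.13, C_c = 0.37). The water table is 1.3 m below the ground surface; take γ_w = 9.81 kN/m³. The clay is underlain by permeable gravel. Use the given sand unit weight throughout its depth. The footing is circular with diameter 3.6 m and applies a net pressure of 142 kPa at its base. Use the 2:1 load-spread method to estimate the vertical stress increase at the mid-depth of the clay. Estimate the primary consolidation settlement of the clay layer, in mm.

S_c ≈ 74.3 mm

Mid-depth of clay below the ground surface: z = 3.8 + 3.5/2 = 5.55 m.
Total vertical stress at mid-clay: σ_v = 20.3×3.8 + 18.4×1.75 = 109.34 kPa.
Pore pressure: u = 9.81×(5.55 − 1.3) = 41.693 kPa.
Initial effective stress: σ'_0 = σ_v − u = 109.34 − 41.693 = 67.647 kPa.
Stress increase at mid-clay by the 2:1 spreading method:
Δσ ≈ qD²/(D+z)² = 142×3.6²/(3.6+5.55)² = 21.981 kPa
Final effective stress: σ'_f = σ'_0 + Δσ = 67.647 + 21.981 = 89.628 kPa.
Normally consolidated clay, so the full stress increment lies on the virgin compression line:
S_c = C_c·H/(1+e₀)·log₁₀(σ'_f/σ'_0) = 0.37×3.5/(1+1.13)×log₁₀(89.628/67.647)
    = 0.60798 × 0.1222 = 0.0743 m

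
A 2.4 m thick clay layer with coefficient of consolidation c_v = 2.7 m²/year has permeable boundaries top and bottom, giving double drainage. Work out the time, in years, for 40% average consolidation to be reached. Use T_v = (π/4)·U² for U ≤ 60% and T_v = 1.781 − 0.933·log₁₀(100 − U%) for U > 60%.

t ≈ 0.067 years

Drainage path length: H_d = H/2 = 1.2 m (double drainage).
U ≤ 60%: T_v = (π/4)·U² = (π/4)×0.4² = 0.12566.
t = T_v·H_d²/c_v = 0.12566×1.2²/2.7 = 0.06702 years.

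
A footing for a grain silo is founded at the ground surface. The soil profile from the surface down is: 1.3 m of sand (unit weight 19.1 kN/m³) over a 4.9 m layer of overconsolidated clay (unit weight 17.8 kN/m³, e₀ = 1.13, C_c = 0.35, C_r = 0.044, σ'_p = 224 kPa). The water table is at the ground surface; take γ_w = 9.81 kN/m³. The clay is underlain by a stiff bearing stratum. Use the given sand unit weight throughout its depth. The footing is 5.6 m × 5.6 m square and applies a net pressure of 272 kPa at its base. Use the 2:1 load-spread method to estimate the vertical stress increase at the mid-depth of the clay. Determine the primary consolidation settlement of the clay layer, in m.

Mid-depth of clay below the ground surface: z = 1.3 + 4.9/2 = 3.75 m.
Total vertical stress at mid-clay: σ_v = 19.1×1.3 + 17.8×2.45 = 68.44 kPa.
Pore pressure: u = 9.81×(3.75 − 0) = 36.788 kPa.
Initial effective stress: σ'_0 = σ_v − u = 68.44 − 36.788 = 31.652 kPa.
Stress increase at mid-clay by the 2:1 spreading method:
Δσ = qBL/((B+z)(L+z)) = 272×5.6×5.6/((5.6+3.75)(5.6+3.75)) = 97.571 kPa
Final effective stress: σ'_f = 31.652 + 97.571 = 129.22 kPa.
σ'_f = 129.22 ≤ σ'_p = 224 kPa, so the clay remains overconsolidated and only the recompression index applies:
S_c = C_r·H/(1+e₀)·log₁₀(σ'_f/σ'_0) = 0.044×4.9/2.13×log₁₀(129.22/31.652)
    = 0.10122 × 0.61093 = 0.06184 m

S_c ≈ 0.0618 m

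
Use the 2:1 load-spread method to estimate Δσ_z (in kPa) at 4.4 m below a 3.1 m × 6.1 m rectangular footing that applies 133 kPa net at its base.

Δσ_z ≈ 31.9 kPa

By the 2:1 method the load spreads at 1 horizontal : 2 vertical, so at depth z the loaded area has grown by z in each plan dimension:
Δσ = qBL/((B+z)(L+z)) = 133×3.1×6.1/((3.1+4.4)(6.1+4.4)) = 31.937 kPa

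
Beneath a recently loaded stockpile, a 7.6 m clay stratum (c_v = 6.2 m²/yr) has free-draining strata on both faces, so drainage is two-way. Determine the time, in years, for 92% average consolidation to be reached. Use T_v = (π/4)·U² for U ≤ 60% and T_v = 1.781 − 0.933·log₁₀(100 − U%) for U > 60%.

Drainage path length: H_d = H/2 = 3.8 m (double drainage).
U > 60%: T_v = 1.781 − 0.933·log₁₀(100 − 92) = 0.93842.
t = T_v·H_d²/c_v = 0.93842×3.8²/6.2 = 2.186 years.

t ≈ 2.19 years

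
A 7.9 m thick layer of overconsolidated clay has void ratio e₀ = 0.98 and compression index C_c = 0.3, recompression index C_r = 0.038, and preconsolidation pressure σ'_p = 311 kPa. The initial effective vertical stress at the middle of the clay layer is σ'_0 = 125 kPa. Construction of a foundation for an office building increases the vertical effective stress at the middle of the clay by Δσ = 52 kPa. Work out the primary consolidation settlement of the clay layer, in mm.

S_c ≈ 22.9 mm

Final effective stress: σ'_f = 125 + 52 = 177 kPa.
σ'_f = 177 ≤ σ'_p = 311 kPa, so the clay remains overconsolidated and only the recompression index applies:
S_c = C_r·H/(1+e₀)·log₁₀(σ'_f/σ'_0) = 0.038×7.9/1.98×log₁₀(177/125)
    = 0.15162 × 0.15106 = 0.0229 m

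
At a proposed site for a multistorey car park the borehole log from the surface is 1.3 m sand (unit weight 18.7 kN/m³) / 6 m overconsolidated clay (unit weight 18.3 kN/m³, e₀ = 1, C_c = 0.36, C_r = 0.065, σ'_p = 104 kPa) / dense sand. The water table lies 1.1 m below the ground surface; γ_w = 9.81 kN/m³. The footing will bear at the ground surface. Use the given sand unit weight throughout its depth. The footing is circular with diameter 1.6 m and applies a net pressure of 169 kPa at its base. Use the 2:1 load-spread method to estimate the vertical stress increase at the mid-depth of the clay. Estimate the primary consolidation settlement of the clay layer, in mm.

S_c ≈ 19.6 mm

Mid-depth of clay below the ground surface: z = 1.3 + 6/2 = 4.3 m.
Total vertical stress at mid-clay: σ_v = 18.7×1.3 + 18.3×3 = 79.21 kPa.
Pore pressure: u = 9.81×(4.3 − 1.1) = 31.392 kPa.
Initial effective stress: σ'_0 = σ_v − u = 79.21 − 31.392 = 47.818 kPa.
Stress increase at mid-clay by the 2:1 spreading method:
Δσ ≈ qD²/(D+z)² = 169×1.6²/(1.6+4.3)² = 12.429 kPa
Final effective stress: σ'_f = 47.818 + 12.429 = 60.247 kPa.
σ'_f = 60.247 ≤ σ'_p = 104 kPa, so the clay remains overconsolidated and only the recompression index applies:
S_c = C_r·H/(1+e₀)·log₁₀(σ'_f/σ'_0) = 0.065×6/2×log₁₀(60.247/47.818)
    = 0.195 × 0.10034 = 0.01957 m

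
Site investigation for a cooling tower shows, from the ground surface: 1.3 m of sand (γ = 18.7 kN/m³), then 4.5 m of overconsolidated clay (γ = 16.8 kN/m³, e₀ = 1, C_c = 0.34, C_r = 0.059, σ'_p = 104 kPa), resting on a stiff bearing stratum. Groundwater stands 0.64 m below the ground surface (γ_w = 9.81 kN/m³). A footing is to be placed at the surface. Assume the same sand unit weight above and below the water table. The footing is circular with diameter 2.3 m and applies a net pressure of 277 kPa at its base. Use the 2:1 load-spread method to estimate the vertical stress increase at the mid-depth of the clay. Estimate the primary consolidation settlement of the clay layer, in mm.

S_c ≈ 47.4 mm

Mid-depth of clay below the ground surface: z = 1.3 + 4.5/2 = 3.55 m.
Total vertical stress at mid-clay: σ_v = 18.7×1.3 + 16.8×2.25 = 62.11 kPa.
Pore pressure: u = 9.81×(3.55 − 0.64) = 28.547 kPa.
Initial effective stress: σ'_0 = σ_v − u = 62.11 − 28.547 = 33.563 kPa.
Stress increase at mid-clay by the 2:1 spreading method:
Δσ ≈ qD²/(D+z)² = 277×2.3²/(2.3+3.55)² = 42.818 kPa
Final effective stress: σ'_f = 33.563 + 42.818 = 76.381 kPa.
σ'_f = 76.381 ≤ σ'_p = 104 kPa, so the clay remains overconsolidated and only the recompression index applies:
S_c = C_r·H/(1+e₀)·log₁₀(σ'_f/σ'_0) = 0.059×4.5/2×log₁₀(76.381/33.563)
    = 0.13275 × 0.35712 = 0.04741 m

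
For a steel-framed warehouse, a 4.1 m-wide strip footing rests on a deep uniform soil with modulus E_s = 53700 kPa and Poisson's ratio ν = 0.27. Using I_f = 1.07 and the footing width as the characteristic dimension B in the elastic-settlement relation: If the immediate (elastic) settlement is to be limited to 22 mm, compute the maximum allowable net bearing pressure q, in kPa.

q ≈ 290 kPa

S_e = q·B·(1−ν²)/E_s · I_f  ⇒  q = S_e·E_s / (B·(1−ν²)·I_f).
q = 0.022 × 53700 / (4.1 × 0.9271 × 1.07) = 290.5 kPa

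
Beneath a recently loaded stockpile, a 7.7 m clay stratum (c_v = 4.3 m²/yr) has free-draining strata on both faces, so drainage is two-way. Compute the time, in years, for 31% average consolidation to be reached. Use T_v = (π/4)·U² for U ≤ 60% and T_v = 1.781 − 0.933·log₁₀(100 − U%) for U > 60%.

Drainage path length: H_d = H/2 = 3.85 m (double drainage).
U ≤ 60%: T_v = (π/4)·U² = (π/4)×0.31² = 0.075477.
t = T_v·H_d²/c_v = 0.075477×3.85²/4.3 = 0.2602 years.

t ≈ 0.26 years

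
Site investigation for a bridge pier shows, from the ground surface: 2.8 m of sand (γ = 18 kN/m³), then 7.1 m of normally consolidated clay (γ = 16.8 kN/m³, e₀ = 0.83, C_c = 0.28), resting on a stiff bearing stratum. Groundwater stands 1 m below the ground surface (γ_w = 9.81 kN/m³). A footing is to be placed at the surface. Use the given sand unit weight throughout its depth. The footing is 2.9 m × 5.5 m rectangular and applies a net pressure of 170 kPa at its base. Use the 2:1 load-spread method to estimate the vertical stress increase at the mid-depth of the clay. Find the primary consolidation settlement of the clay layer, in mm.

S_c ≈ 169 mm

Mid-depth of clay below the ground surface: z = 2.8 + 7.1/2 = 6.35 m.
Total vertical stress at mid-clay: σ_v = 18×2.8 + 16.8×3.55 = 110.04 kPa.
Pore pressure: u = 9.81×(6.35 − 1) = 52.483 kPa.
Initial effective stress: σ'_0 = σ_v − u = 110.04 − 52.483 = 57.557 kPa.
Stress increase at mid-clay by the 2:1 spreading method:
Δσ = qBL/((B+z)(L+z)) = 170×2.9×5.5/((2.9+6.35)(5.5+6.35)) = 24.737 kPa
Final effective stress: σ'_f = σ'_0 + Δσ = 57.557 + 24.737 = 82.294 kPa.
Normally consolidated clay, so the full stress increment lies on the virgin compression line:
S_c = C_c·H/(1+e₀)·log₁₀(σ'_f/σ'_0) = 0.28×7.1/(1+0.83)×log₁₀(82.294/57.557)
    = 1.0863 × 0.15527 = 0.1687 m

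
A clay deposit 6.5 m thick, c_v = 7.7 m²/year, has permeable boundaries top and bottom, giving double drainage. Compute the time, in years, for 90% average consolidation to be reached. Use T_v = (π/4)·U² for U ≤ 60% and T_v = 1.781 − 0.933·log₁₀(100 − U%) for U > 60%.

t ≈ 1.16 years

Drainage path length: H_d = H/2 = 3.25 m (double drainage).
U > 60%: T_v = 1.781 − 0.933·log₁₀(100 − 90) = 0.848.
t = T_v·H_d²/c_v = 0.848×3.25²/7.7 = 1.163 years.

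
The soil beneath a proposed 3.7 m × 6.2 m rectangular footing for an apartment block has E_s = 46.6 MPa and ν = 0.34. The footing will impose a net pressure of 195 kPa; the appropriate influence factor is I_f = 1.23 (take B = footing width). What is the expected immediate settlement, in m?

Immediate (elastic) settlement: S_e = q·B·(1−ν²)/E_s · I_f.
E_s = 46.6 MPa = 46600 kPa.
S_e = 195 × 3.7 × (1 − 0.34²) / 46600 × 1.23
    = 195 × 3.7 × 0.8844 / 46600 × 1.23
    = 0.01684 m

S_e ≈ 0.0168 m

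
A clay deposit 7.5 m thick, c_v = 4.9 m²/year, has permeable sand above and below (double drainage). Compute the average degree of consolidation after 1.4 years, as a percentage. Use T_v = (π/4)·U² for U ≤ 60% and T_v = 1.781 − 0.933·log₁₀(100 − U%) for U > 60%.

U ≈ 75.7 %

Drainage path length: H_d = H/2 = 3.75 m (double drainage).
T_v = c_v·t/H_d² = 4.9×1.4/3.75² = 0.48782.
T_v = 0.48782 corresponds to the U > 60% branch:
U = 1 − 10^((1.781 − T_v)/0.933)/100 = 0.7568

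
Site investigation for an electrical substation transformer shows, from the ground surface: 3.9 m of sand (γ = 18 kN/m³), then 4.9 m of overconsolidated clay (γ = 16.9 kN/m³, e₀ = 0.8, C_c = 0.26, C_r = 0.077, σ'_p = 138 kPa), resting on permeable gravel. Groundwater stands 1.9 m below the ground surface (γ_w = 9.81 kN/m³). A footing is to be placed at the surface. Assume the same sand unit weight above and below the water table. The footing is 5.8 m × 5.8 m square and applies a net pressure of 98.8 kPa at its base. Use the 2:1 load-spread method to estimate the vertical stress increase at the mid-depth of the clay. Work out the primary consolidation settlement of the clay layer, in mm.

S_c ≈ 26.1 mm

Mid-depth of clay below the ground surface: z = 3.9 + 4.9/2 = 6.35 m.
Total vertical stress at mid-clay: σ_v = 18×3.9 + 16.9×2.45 = 111.61 kPa.
Pore pressure: u = 9.81×(6.35 − 1.9) = 43.655 kPa.
Initial effective stress: σ'_0 = σ_v − u = 111.61 − 43.655 = 67.955 kPa.
Stress increase at mid-clay by the 2:1 spreading method:
Δσ = qBL/((B+z)(L+z)) = 98.8×5.8×5.8/((5.8+6.35)(5.8+6.35)) = 22.514 kPa
Final effective stress: σ'_f = 67.955 + 22.514 = 90.469 kPa.
σ'_f = 90.469 ≤ σ'_p = 138 kPa, so the clay remains overconsolidated and only the recompression index applies:
S_c = C_r·H/(1+e₀)·log₁₀(σ'_f/σ'_0) = 0.077×4.9/1.8×log₁₀(90.469/67.955)
    = 0.20961 × 0.12428 = 0.02605 m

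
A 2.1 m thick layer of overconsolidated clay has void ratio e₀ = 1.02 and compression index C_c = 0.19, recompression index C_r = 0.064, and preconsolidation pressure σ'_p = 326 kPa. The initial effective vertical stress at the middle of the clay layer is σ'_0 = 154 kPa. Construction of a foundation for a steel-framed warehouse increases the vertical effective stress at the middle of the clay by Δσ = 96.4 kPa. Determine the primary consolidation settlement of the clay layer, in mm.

S_c ≈ 14 mm

Final effective stress: σ'_f = 154 + 96.4 = 250.4 kPa.
σ'_f = 250.4 ≤ σ'_p = 326 kPa, so the clay remains overconsolidated and only the recompression index applies:
S_c = C_r·H/(1+e₀)·log₁₀(σ'_f/σ'_0) = 0.064×2.1/2.02×log₁₀(250.4/154)
    = 0.066534 × 0.21111 = 0.01405 m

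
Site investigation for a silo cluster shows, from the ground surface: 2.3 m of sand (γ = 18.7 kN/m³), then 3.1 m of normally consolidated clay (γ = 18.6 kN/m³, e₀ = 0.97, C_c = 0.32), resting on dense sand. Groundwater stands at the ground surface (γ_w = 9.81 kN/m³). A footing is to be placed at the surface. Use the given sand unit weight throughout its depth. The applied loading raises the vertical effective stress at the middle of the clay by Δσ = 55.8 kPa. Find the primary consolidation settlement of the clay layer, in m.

S_c ≈ 0.212 m

Mid-depth of clay below the ground surface: z = 2.3 + 3.1/2 = 3.85 m.
Total vertical stress at mid-clay: σ_v = 18.7×2.3 + 18.6×1.55 = 71.84 kPa.
Pore pressure: u = 9.81×(3.85 − 0) = 37.769 kPa.
Initial effective stress: σ'_0 = σ_v − u = 71.84 − 37.769 = 34.071 kPa.
Final effective stress: σ'_f = σ'_0 + Δσ = 34.071 + 55.8 = 89.871 kPa.
Normally consolidated clay, so the full stress increment lies on the virgin compression line:
S_c = C_c·H/(1+e₀)·log₁₀(σ'_f/σ'_0) = 0.32×3.1/(1+0.97)×log₁₀(89.871/34.071)
    = 0.50355 × 0.42123 = 0.2121 m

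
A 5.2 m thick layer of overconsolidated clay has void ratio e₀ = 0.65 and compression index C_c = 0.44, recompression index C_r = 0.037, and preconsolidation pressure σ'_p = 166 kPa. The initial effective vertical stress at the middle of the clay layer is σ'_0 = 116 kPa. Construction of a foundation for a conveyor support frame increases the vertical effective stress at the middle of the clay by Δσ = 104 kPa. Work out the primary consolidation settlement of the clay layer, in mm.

Final effective stress: σ'_f = 116 + 104 = 220 kPa.
σ'_f = 220 > σ'_p = 166 kPa, so the stress path crosses the preconsolidation pressure — recompression up to σ'_p, then virgin compression beyond:
S_c = H/(1+e₀)·[C_r·log₁₀(σ'_p/σ'_0) + C_c·log₁₀(σ'_f/σ'_p)]
    = 5.2/1.65 × [0.037×log₁₀(166/116) + 0.44×log₁₀(220/166)]
    = 3.1515 × [0.0057591 + 0.053818] = 0.1878 m

S_c ≈ 188 mm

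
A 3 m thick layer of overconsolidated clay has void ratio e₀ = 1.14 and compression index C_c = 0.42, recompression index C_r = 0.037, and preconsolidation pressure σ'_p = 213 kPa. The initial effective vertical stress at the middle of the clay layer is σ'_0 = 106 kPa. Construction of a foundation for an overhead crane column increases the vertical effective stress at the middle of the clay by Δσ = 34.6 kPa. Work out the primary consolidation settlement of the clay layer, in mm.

Final effective stress: σ'_f = 106 + 34.6 = 140.6 kPa.
σ'_f = 140.6 ≤ σ'_p = 213 kPa, so the clay remains overconsolidated and only the recompression index applies:
S_c = C_r·H/(1+e₀)·log₁₀(σ'_f/σ'_0) = 0.037×3/2.14×log₁₀(140.6/106)
    = 0.05187 × 0.12268 = 0.006363 m

S_c ≈ 6.36 mm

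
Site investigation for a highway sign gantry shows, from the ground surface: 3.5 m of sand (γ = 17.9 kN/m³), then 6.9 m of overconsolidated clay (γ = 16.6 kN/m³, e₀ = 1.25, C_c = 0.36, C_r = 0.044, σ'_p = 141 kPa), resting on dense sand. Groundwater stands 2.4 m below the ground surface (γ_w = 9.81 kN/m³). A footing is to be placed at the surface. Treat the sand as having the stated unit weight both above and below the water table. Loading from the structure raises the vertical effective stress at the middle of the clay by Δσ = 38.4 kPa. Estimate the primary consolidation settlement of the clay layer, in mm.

S_c ≈ 24.2 mm

Mid-depth of clay below the ground surface: z = 3.5 + 6.9/2 = 6.95 m.
Total vertical stress at mid-clay: σ_v = 17.9×3.5 + 16.6×3.45 = 119.92 kPa.
Pore pressure: u = 9.81×(6.95 − 2.4) = 44.636 kPa.
Initial effective stress: σ'_0 = σ_v − u = 119.92 − 44.636 = 75.284 kPa.
Final effective stress: σ'_f = 75.284 + 38.4 = 113.68 kPa.
σ'_f = 113.68 ≤ σ'_p = 141 kPa, so the clay remains overconsolidated and only the recompression index applies:
S_c = C_r·H/(1+e₀)·log₁₀(σ'_f/σ'_0) = 0.044×6.9/2.25×log₁₀(113.68/75.284)
    = 0.13493 × 0.17898 = 0.02415 m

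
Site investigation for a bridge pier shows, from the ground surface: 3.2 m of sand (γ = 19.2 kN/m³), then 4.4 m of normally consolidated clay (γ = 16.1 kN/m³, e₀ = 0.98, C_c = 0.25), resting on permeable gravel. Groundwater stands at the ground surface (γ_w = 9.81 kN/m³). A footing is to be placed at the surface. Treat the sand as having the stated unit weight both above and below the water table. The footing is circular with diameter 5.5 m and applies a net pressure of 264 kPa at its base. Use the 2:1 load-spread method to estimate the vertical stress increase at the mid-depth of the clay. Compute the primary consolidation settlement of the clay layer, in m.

Mid-depth of clay below the ground surface: z = 3.2 + 4.4/2 = 5.4 m.
Total vertical stress at mid-clay: σ_v = 19.2×3.2 + 16.1×2.2 = 96.86 kPa.
Pore pressure: u = 9.81×(5.4 − 0) = 52.974 kPa.
Initial effective stress: σ'_0 = σ_v − u = 96.86 − 52.974 = 43.886 kPa.
Stress increase at mid-clay by the 2:1 spreading method:
Δσ ≈ qD²/(D+z)² = 264×5.5²/(5.5+5.4)² = 67.217 kPa
Final effective stress: σ'_f = σ'_0 + Δσ = 43.886 + 67.217 = 111.1 kPa.
Normally consolidated clay, so the full stress increment lies on the virgin compression line:
S_c = C_c·H/(1+e₀)·log₁₀(σ'_f/σ'_0) = 0.25×4.4/(1+0.98)×log₁₀(111.1/43.886)
    = 0.55556 × 0.40339 = 0.2241 m

S_c ≈ 0.224 m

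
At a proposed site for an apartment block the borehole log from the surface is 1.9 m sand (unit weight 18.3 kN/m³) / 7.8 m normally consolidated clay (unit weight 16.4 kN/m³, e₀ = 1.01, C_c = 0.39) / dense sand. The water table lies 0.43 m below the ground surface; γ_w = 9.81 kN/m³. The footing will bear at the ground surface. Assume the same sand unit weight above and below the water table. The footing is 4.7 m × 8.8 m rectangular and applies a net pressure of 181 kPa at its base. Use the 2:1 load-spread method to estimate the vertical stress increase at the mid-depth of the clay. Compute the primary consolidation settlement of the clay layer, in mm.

Mid-depth of clay below the ground surface: z = 1.9 + 7.8/2 = 5.8 m.
Total vertical stress at mid-clay: σ_v = 18.3×1.9 + 16.4×3.9 = 98.73 kPa.
Pore pressure: u = 9.81×(5.8 − 0.43) = 52.68 kPa.
Initial effective stress: σ'_0 = σ_v − u = 98.73 − 52.68 = 46.05 kPa.
Stress increase at mid-clay by the 2:1 spreading method:
Δσ = qBL/((B+z)(L+z)) = 181×4.7×8.8/((4.7+5.8)(8.8+5.8)) = 48.833 kPa
Final effective stress: σ'_f = σ'_0 + Δσ = 46.05 + 48.833 = 94.883 kPa.
Normally consolidated clay, so the full stress increment lies on the virgin compression line:
S_c = C_c·H/(1+e₀)·log₁₀(σ'_f/σ'_0) = 0.39×7.8/(1+1.01)×log₁₀(94.883/46.05)
    = 1.5134 × 0.31396 = 0.4751 m

S_c ≈ 475 mm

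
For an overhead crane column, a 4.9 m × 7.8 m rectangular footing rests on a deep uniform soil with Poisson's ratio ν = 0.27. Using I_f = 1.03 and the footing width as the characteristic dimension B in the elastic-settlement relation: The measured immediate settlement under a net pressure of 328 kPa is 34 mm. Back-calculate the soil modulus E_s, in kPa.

S_e = q·B·(1−ν²)/E_s · I_f  ⇒  E_s = q·B·(1−ν²)·I_f / S_e.
E_s = 328 × 4.9 × 0.9271 × 1.03 / 0.034 = 45140 kPa

E_s ≈ 45100 kPa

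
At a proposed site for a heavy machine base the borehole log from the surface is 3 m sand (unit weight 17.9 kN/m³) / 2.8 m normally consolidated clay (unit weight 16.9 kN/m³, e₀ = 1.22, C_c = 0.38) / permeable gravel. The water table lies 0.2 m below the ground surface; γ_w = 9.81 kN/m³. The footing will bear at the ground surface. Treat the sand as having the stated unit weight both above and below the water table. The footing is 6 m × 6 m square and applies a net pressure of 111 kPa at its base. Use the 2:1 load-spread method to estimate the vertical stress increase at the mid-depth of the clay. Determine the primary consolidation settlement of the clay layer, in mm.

Mid-depth of clay below the ground surface: z = 3 + 2.8/2 = 4.4 m.
Total vertical stress at mid-clay: σ_v = 17.9×3 + 16.9×1.4 = 77.36 kPa.
Pore pressure: u = 9.81×(4.4 − 0.2) = 41.202 kPa.
Initial effective stress: σ'_0 = σ_v − u = 77.36 − 41.202 = 36.158 kPa.
Stress increase at mid-clay by the 2:1 spreading method:
Δσ = qBL/((B+z)(L+z)) = 111×6×6/((6+4.4)(6+4.4)) = 36.945 kPa
Final effective stress: σ'_f = σ'_0 + Δσ = 36.158 + 36.945 = 73.103 kPa.
Normally consolidated clay, so the full stress increment lies on the virgin compression line:
S_c = C_c·H/(1+e₀)·log₁₀(σ'_f/σ'_0) = 0.38×2.8/(1+1.22)×log₁₀(73.103/36.158)
    = 0.47928 × 0.30573 = 0.1465 m

S_c ≈ 147 mm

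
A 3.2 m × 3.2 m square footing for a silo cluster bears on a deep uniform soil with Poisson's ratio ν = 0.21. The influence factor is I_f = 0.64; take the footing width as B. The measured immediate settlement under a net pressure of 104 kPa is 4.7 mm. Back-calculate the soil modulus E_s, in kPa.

S_e = q·B·(1−ν²)/E_s · I_f  ⇒  E_s = q·B·(1−ν²)·I_f / S_e.
E_s = 104 × 3.2 × 0.9559 × 0.64 / 0.0047 = 43320 kPa

E_s ≈ 43300 kPa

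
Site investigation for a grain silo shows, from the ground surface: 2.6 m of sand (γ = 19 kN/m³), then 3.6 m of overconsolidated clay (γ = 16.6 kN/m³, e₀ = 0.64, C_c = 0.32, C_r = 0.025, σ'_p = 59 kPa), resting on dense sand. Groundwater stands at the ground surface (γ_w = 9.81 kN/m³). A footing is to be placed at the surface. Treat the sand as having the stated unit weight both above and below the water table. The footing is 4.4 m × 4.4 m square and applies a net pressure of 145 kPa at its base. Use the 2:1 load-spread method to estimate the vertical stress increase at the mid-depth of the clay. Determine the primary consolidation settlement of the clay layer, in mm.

Mid-depth of clay below the ground surface: z = 2.6 + 3.6/2 = 4.4 m.
Total vertical stress at mid-clay: σ_v = 19×2.6 + 16.6×1.8 = 79.28 kPa.
Pore pressure: u = 9.81×(4.4 − 0) = 43.164 kPa.
Initial effective stress: σ'_0 = σ_v − u = 79.28 − 43.164 = 36.116 kPa.
Stress increase at mid-clay by the 2:1 spreading method:
Δσ = qBL/((B+z)(L+z)) = 145×4.4×4.4/((4.4+4.4)(4.4+4.4)) = 36.25 kPa
Final effective stress: σ'_f = 36.116 + 36.25 = 72.366 kPa.
σ'_f = 72.366 > σ'_p = 59 kPa, so the stress path crosses the preconsolidation pressure — recompression up to σ'_p, then virgin compression beyond:
S_c = H/(1+e₀)·[C_r·log₁₀(σ'_p/σ'_0) + C_c·log₁₀(σ'_f/σ'_p)]
    = 3.6/1.64 × [0.025×log₁₀(59/36.116) + 0.32×log₁₀(72.366/59)]
    = 2.1951 × [0.0053288 + 0.028378] = 0.07399 m

S_c ≈ 74 mm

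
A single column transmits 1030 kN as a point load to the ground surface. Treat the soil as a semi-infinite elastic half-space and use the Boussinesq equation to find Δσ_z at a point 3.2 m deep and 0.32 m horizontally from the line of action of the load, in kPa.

Δσ_z ≈ 46.8 kPa

Boussinesq vertical stress below a point load on an elastic half-space:
Δσ_z = 3P/(2πz²) · [1 + (r/z)²]^(−5/2)
r/z = 0.32/3.2 = 0.1; [1+(r/z)²]^(−5/2) = 0.97543.
Δσ_z = 3×1030/(2π×3.2²) × 0.97543 = 48.026 × 0.97543 = 46.85 kPa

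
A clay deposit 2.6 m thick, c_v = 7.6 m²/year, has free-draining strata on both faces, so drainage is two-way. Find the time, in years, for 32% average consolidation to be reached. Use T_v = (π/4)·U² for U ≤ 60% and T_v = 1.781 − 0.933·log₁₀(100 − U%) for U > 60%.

Drainage path length: H_d = H/2 = 1.3 m (double drainage).
U ≤ 60%: T_v = (π/4)·U² = (π/4)×0.32² = 0.080425.
t = T_v·H_d²/c_v = 0.080425×1.3²/7.6 = 0.01788 years.

t ≈ 0.0179 years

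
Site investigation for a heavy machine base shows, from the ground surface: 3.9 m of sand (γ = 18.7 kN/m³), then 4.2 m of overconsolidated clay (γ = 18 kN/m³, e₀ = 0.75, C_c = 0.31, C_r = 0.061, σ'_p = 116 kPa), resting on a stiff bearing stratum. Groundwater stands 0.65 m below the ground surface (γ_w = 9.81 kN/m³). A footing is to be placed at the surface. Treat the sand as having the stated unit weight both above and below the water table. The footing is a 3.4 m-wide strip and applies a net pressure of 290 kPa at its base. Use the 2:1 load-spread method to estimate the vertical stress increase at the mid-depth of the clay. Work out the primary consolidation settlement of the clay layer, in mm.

S_c ≈ 154 mm

Mid-depth of clay below the ground surface: z = 3.9 + 4.2/2 = 6 m.
Total vertical stress at mid-clay: σ_v = 18.7×3.9 + 18×2.1 = 110.73 kPa.
Pore pressure: u = 9.81×(6 − 0.65) = 52.483 kPa.
Initial effective stress: σ'_0 = σ_v − u = 110.73 − 52.483 = 58.247 kPa.
Stress increase at mid-clay by the 2:1 spreading method:
Δσ = qB/(B+z) = 290×3.4/(3.4+6) = 104.89 kPa
Final effective stress: σ'_f = 58.247 + 104.89 = 163.14 kPa.
σ'_f = 163.14 > σ'_p = 116 kPa, so the stress path crosses the preconsolidation pressure — recompression up to σ'_p, then virgin compression beyond:
S_c = H/(1+e₀)·[C_r·log₁₀(σ'_p/σ'_0) + C_c·log₁₀(σ'_f/σ'_p)]
    = 4.2/1.75 × [0.061×log₁₀(116/58.247) + 0.31×log₁₀(163.14/116)]
    = 2.4 × [0.01825 + 0.045912] = 0.154 m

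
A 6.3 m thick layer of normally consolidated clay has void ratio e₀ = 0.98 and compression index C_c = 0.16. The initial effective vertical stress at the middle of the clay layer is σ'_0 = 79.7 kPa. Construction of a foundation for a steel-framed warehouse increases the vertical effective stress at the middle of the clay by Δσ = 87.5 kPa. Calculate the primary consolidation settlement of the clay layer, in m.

Final effective stress: σ'_f = σ'_0 + Δσ = 79.7 + 87.5 = 167.2 kPa.
Normally consolidated clay, so the full stress increment lies on the virgin compression line:
S_c = C_c·H/(1+e₀)·log₁₀(σ'_f/σ'_0) = 0.16×6.3/(1+0.98)×log₁₀(167.2/79.7)
    = 0.50909 × 0.32178 = 0.1638 m

S_c ≈ 0.164 m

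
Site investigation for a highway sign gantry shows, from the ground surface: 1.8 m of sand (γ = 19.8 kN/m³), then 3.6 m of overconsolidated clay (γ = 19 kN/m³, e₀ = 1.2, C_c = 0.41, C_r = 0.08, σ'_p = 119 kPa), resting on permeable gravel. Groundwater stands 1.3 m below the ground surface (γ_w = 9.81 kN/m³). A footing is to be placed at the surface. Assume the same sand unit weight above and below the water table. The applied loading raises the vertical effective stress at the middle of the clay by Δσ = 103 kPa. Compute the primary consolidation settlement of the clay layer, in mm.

Mid-depth of clay below the ground surface: z = 1.8 + 3.6/2 = 3.6 m.
Total vertical stress at mid-clay: σ_v = 19.8×1.8 + 19×1.8 = 69.84 kPa.
Pore pressure: u = 9.81×(3.6 − 1.3) = 22.563 kPa.
Initial effective stress: σ'_0 = σ_v − u = 69.84 − 22.563 = 47.277 kPa.
Final effective stress: σ'_f = 47.277 + 103 = 150.28 kPa.
σ'_f = 150.28 > σ'_p = 119 kPa, so the stress path crosses the preconsolidation pressure — recompression up to σ'_p, then virgin compression beyond:
S_c = H/(1+e₀)·[C_r·log₁₀(σ'_p/σ'_0) + C_c·log₁₀(σ'_f/σ'_p)]
    = 3.6/2.2 × [0.08×log₁₀(119/47.277) + 0.41×log₁₀(150.28/119)]
    = 1.6364 × [0.032072 + 0.041555] = 0.1205 m

S_c ≈ 120 mm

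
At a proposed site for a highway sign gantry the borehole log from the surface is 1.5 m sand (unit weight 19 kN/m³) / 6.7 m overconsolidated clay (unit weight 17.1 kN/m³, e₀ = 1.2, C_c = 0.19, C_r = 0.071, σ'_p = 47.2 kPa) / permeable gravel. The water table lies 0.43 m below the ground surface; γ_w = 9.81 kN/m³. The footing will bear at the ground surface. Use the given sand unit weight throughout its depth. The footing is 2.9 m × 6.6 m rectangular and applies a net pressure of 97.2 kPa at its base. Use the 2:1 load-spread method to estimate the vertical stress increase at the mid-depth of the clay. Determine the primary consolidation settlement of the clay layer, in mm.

S_c ≈ 84.1 mm

Mid-depth of clay below the ground surface: z = 1.5 + 6.7/2 = 4.85 m.
Total vertical stress at mid-clay: σ_v = 19×1.5 + 17.1×3.35 = 85.785 kPa.
Pore pressure: u = 9.81×(4.85 − 0.43) = 43.36 kPa.
Initial effective stress: σ'_0 = σ_v − u = 85.785 − 43.36 = 42.425 kPa.
Stress increase at mid-clay by the 2:1 spreading method:
Δσ = qBL/((B+z)(L+z)) = 97.2×2.9×6.6/((2.9+4.85)(6.6+4.85)) = 20.965 kPa
Final effective stress: σ'_f = 42.425 + 20.965 = 63.39 kPa.
σ'_f = 63.39 > σ'_p = 47.2 kPa, so the stress path crosses the preconsolidation pressure — recompression up to σ'_p, then virgin compression beyond:
S_c = H/(1+e₀)·[C_r·log₁₀(σ'_p/σ'_0) + C_c·log₁₀(σ'_f/σ'_p)]
    = 6.7/2.2 × [0.071×log₁₀(47.2/42.425) + 0.19×log₁₀(63.39/47.2)]
    = 3.0455 × [0.0032887 + 0.024335] = 0.08413 m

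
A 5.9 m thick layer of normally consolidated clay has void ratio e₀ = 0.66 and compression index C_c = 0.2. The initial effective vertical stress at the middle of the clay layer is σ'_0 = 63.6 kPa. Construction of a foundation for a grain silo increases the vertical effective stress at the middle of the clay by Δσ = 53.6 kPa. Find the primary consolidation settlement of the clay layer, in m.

Final effective stress: σ'_f = σ'_0 + Δσ = 63.6 + 53.6 = 117.2 kPa.
Normally consolidated clay, so the full stress increment lies on the virgin compression line:
S_c = C_c·H/(1+e₀)·log₁₀(σ'_f/σ'_0) = 0.2×5.9/(1+0.66)×log₁₀(117.2/63.6)
    = 0.71084 × 0.26547 = 0.1887 m

S_c ≈ 0.189 m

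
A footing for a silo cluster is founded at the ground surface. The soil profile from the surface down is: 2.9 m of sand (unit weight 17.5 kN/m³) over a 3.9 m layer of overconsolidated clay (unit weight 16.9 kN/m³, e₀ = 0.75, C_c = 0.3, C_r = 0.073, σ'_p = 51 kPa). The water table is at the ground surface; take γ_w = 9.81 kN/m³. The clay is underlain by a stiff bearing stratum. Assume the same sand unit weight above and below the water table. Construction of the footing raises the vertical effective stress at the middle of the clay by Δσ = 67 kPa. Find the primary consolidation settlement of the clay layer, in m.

Mid-depth of clay below the ground surface: z = 2.9 + 3.9/2 = 4.85 m.
Total vertical stress at mid-clay: σ_v = 17.5×2.9 + 16.9×1.95 = 83.705 kPa.
Pore pressure: u = 9.81×(4.85 − 0) = 47.578 kPa.
Initial effective stress: σ'_0 = σ_v − u = 83.705 − 47.578 = 36.127 kPa.
Final effective stress: σ'_f = 36.127 + 67 = 103.13 kPa.
σ'_f = 103.13 > σ'_p = 51 kPa, so the stress path crosses the preconsolidation pressure — recompression up to σ'_p, then virgin compression beyond:
S_c = H/(1+e₀)·[C_r·log₁₀(σ'_p/σ'_0) + C_c·log₁₀(σ'_f/σ'_p)]
    = 3.9/1.75 × [0.073×log₁₀(51/36.127) + 0.3×log₁₀(103.13/51)]
    = 2.2286 × [0.010931 + 0.091744] = 0.2288 m

S_c ≈ 0.229 m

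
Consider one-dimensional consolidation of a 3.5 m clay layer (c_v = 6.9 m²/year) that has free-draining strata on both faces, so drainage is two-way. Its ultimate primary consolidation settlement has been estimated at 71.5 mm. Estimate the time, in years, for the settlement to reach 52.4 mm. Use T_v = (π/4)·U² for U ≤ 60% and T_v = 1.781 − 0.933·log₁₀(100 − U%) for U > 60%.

t ≈ 0.2 years

Drainage path length: H_d = H/2 = 1.75 m (double drainage).
U = S(t)/S_ult = 52.4/71.5 = 0.7329.
U > 60%: T_v = 1.781 − 0.933·log₁₀(100 − 73.287) = 0.44986.
t = T_v·H_d²/c_v = 0.44986×1.75²/6.9 = 0.1997 years.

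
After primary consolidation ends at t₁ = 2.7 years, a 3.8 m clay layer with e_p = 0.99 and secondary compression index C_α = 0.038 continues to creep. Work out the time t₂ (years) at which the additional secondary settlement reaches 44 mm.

S_s = C_α·H/(1+e_p)·log₁₀(t₂/t₁) ⇒ log₁₀(t₂/t₁) = S_s·(1+e_p)/(C_α·H).
log₁₀(t₂/t₁) = 0.044 × (1+0.99) / (0.038×3.8) = 0.6064
t₂ = t₁ × 10^0.6064 = 2.7 × 4.04 = 10.91 years

t₂ ≈ 10.9 years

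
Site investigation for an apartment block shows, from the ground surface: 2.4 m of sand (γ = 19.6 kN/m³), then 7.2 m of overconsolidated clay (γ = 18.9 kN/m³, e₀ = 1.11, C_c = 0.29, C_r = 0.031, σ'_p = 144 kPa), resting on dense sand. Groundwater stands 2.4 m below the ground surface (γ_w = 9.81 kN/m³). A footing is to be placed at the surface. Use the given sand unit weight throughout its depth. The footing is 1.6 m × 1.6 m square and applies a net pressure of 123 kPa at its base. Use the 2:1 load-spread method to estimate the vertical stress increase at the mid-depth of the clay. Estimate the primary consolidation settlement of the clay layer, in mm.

S_c ≈ 3.04 mm

Mid-depth of clay below the ground surface: z = 2.4 + 7.2/2 = 6 m.
Total vertical stress at mid-clay: σ_v = 19.6×2.4 + 18.9×3.6 = 115.08 kPa.
Pore pressure: u = 9.81×(6 − 2.4) = 35.316 kPa.
Initial effective stress: σ'_0 = σ_v − u = 115.08 − 35.316 = 79.764 kPa.
Stress increase at mid-clay by the 2:1 spreading method:
Δσ = qBL/((B+z)(L+z)) = 123×1.6×1.6/((1.6+6)(1.6+6)) = 5.4515 kPa
Final effective stress: σ'_f = 79.764 + 5.4515 = 85.215 kPa.
σ'_f = 85.215 ≤ σ'_p = 144 kPa, so the clay remains overconsolidated and only the recompression index applies:
S_c = C_r·H/(1+e₀)·log₁₀(σ'_f/σ'_0) = 0.031×7.2/2.11×log₁₀(85.215/79.764)
    = 0.10578 × 0.028709 = 0.003037 m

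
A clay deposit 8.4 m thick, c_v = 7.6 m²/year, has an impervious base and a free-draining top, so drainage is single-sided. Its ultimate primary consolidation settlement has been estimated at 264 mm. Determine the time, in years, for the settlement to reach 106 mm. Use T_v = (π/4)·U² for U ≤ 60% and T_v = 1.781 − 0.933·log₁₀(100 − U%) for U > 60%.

t ≈ 1.18 years

Drainage path length: H_d = H = 8.4 m (single drainage).
U = S(t)/S_ult = 106/264 = 0.4015.
U ≤ 60%: T_v = (π/4)·U² = (π/4)×0.40152² = 0.12662.
t = T_v·H_d²/c_v = 0.12662×8.4²/7.6 = 1.176 years.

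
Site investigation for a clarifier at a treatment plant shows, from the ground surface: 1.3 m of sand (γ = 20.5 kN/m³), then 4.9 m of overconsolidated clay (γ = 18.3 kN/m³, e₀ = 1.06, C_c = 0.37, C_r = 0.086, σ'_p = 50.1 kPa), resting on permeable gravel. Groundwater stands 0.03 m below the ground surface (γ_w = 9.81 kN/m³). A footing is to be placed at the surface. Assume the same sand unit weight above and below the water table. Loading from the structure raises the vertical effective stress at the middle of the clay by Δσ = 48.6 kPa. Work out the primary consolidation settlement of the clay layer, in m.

S_c ≈ 0.228 m

Mid-depth of clay below the ground surface: z = 1.3 + 4.9/2 = 3.75 m.
Total vertical stress at mid-clay: σ_v = 20.5×1.3 + 18.3×2.45 = 71.485 kPa.
Pore pressure: u = 9.81×(3.75 − 0.03) = 36.493 kPa.
Initial effective stress: σ'_0 = σ_v − u = 71.485 − 36.493 = 34.992 kPa.
Final effective stress: σ'_f = 34.992 + 48.6 = 83.592 kPa.
σ'_f = 83.592 > σ'_p = 50.1 kPa, so the stress path crosses the preconsolidation pressure — recompression up to σ'_p, then virgin compression beyond:
S_c = H/(1+e₀)·[C_r·log₁₀(σ'_p/σ'_0) + C_c·log₁₀(σ'_f/σ'_p)]
    = 4.9/2.06 × [0.086×log₁₀(50.1/34.992) + 0.37×log₁₀(83.592/50.1)]
    = 2.3786 × [0.013405 + 0.082261] = 0.2276 m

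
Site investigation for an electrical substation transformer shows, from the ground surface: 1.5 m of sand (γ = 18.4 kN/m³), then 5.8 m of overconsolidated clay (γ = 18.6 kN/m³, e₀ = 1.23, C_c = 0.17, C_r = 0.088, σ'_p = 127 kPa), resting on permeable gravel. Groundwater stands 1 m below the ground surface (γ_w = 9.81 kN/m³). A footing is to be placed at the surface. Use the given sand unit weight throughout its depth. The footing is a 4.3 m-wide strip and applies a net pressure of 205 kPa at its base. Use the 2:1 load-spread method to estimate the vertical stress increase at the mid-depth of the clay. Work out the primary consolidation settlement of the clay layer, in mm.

S_c ≈ 128 mm

Mid-depth of clay below the ground surface: z = 1.5 + 5.8/2 = 4.4 m.
Total vertical stress at mid-clay: σ_v = 18.4×1.5 + 18.6×2.9 = 81.54 kPa.
Pore pressure: u = 9.81×(4.4 − 1) = 33.354 kPa.
Initial effective stress: σ'_0 = σ_v − u = 81.54 − 33.354 = 48.186 kPa.
Stress increase at mid-clay by the 2:1 spreading method:
Δσ = qB/(B+z) = 205×4.3/(4.3+4.4) = 101.32 kPa
Final effective stress: σ'_f = 48.186 + 101.32 = 149.51 kPa.
σ'_f = 149.51 > σ'_p = 127 kPa, so the stress path crosses the preconsolidation pressure — recompression up to σ'_p, then virgin compression beyond:
S_c = H/(1+e₀)·[C_r·log₁₀(σ'_p/σ'_0) + C_c·log₁₀(σ'_f/σ'_p)]
    = 5.8/2.23 × [0.088×log₁₀(127/48.186) + 0.17×log₁₀(149.51/127)]
    = 2.6009 × [0.037038 + 0.012047] = 0.1277 m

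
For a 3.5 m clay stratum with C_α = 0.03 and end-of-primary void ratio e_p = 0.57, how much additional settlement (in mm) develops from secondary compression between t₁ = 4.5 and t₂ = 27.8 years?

S_s ≈ 52.9 mm

Secondary compression: S_s = C_α·H/(1+e_p)·log₁₀(t₂/t₁)
S_s = 0.03×3.5/(1+0.57)×log₁₀(27.8/4.5)
    = 0.06688 × 0.7908 = 0.05289 m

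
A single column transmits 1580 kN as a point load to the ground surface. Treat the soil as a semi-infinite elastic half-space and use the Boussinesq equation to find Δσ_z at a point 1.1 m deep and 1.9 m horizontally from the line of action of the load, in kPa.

Δσ_z ≈ 19.7 kPa

Boussinesq vertical stress below a point load on an elastic half-space:
Δσ_z = 3P/(2πz²) · [1 + (r/z)²]^(−5/2)
r/z = 1.9/1.1 = 1.7273; [1+(r/z)²]^(−5/2) = 0.031575.
Δσ_z = 3×1580/(2π×1.1²) × 0.031575 = 623.47 × 0.031575 = 19.69 kPa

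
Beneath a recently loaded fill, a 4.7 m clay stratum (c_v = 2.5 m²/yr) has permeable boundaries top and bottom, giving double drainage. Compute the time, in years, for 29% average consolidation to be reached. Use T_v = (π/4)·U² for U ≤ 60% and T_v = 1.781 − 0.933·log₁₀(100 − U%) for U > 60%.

Drainage path length: H_d = H/2 = 2.35 m (double drainage).
U ≤ 60%: T_v = (π/4)·U² = (π/4)×0.29² = 0.066052.
t = T_v·H_d²/c_v = 0.066052×2.35²/2.5 = 0.1459 years.

t ≈ 0.146 years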